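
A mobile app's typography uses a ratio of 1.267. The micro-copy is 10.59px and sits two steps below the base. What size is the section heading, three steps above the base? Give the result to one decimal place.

10.59 × 1.267⁵ = 10.59 × 3.26500 ≈ 34.576

34.6px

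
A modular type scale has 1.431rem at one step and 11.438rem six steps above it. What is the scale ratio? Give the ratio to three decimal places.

1.414

r⁶ = 11.438 / 1.431, so r = (11.438/1.431)^(1/6).
r = 7.9930^(1/6) ≈ 1.4140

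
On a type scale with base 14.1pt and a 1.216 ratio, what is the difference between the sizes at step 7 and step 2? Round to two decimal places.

Step 2: 14.1 × 1.216² = 20.8490pt
Step 7: 14.1 × 1.216⁷ = 55.4312pt
Difference: 55.4312 − 20.8490 = 34.5822pt

34.58pt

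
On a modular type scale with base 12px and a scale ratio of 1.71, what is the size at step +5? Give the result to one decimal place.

Each step on a modular scale multiplies by the ratio, so the size n steps from the base is base × ratioⁿ.
12.0 × 1.71⁵ = 12.0 × 14.62112 ≈ 175.45

175.5px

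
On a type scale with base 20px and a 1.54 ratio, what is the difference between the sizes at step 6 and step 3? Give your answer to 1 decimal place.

Step 3: 20.0 × 1.54³ = 73.045px
Step 6: 20.0 × 1.54⁶ = 266.781px
Difference: 266.781 − 73.045 = 193.736px

193.7px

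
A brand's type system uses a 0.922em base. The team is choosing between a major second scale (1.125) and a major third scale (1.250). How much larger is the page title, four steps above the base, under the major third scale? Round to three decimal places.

Major second: 0.922 × 1.125⁴ = 1.47687em
Major third: 0.922 × 1.250⁴ = 2.25098em
Difference: 2.25098 − 1.47687 = 0.77411em

0.774em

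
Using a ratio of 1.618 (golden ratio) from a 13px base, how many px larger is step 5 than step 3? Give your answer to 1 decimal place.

89.1px

Step 3: 13.0 × 1.618³ = 55.065px
Step 5: 13.0 × 1.618⁵ = 144.157px
Difference: 144.157 − 55.065 = 89.092px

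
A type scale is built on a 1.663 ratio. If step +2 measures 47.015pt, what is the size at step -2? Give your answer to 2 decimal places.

6.15pt

The gap is -2 − (2) = -4 steps, so the factor is 1.663^-4.
47.015 ÷ 1.663⁴ = 47.015 ÷ 7.64837 ≈ 6.147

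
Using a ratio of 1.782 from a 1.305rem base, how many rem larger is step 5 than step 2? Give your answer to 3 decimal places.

Step 2: 1.305 × 1.782² = 4.14406rem
Step 5: 1.305 × 1.782⁵ = 23.45033rem
Difference: 23.45033 − 4.14406 = 19.30627rem

19.306rem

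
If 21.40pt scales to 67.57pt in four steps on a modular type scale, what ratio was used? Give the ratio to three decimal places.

1.333

r⁴ = 67.57 / 21.40, so r = (67.57/21.40)^(1/4).
r = 3.1575^(1/4) ≈ 1.3330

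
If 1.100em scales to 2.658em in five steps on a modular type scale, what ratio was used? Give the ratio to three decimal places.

1.193

The ratio satisfies 1.100 × r⁵ = 2.658, so r = (2.658 / 1.100)^(1/5).
r = 2.4164^(1/5) ≈ 1.1930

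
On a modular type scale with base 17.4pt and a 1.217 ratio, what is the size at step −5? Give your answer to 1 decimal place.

Each step on a modular scale multiplies by the ratio, so the size n steps from the base is base × ratioⁿ.
17.4 ÷ 1.217⁵ = 17.4 ÷ 2.66964 ≈ 6.52

6.5pt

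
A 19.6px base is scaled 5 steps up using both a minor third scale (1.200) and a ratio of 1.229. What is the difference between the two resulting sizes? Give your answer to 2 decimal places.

Minor third: 19.6 × 1.200⁵ = 48.7711px
At 1.229: 19.6 × 1.229⁵ = 54.9560px
Difference: 54.9560 − 48.7711 = 6.1849px

6.18px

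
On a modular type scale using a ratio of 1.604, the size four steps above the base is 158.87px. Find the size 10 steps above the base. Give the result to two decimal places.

Moving from step +4 to step +10 is 6 steps up, so multiply by r⁶.
158.87 × 1.604⁶ = 158.87 × 17.03045 ≈ 2705.628

2705.63px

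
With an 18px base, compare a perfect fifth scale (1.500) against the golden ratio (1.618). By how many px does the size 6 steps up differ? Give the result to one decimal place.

117.9px

Perfect fifth: 18.0 × 1.500⁶ = 205.031px
Golden ratio: 18.0 × 1.618⁶ = 322.956px
Difference: 322.956 − 205.031 = 117.925px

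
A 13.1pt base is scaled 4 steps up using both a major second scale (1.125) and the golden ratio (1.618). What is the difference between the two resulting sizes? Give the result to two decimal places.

Major second: 13.1 × 1.125⁴ = 20.9837pt
Golden ratio: 13.1 × 1.618⁴ = 89.7812pt
Difference: 89.7812 − 20.9837 = 68.7975pt

68.80pt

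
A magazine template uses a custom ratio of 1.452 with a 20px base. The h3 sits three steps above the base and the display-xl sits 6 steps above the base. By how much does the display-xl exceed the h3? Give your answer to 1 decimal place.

Step 3: 20.0 × 1.452³ = 61.225px
Step 6: 20.0 × 1.452⁶ = 187.426px
Difference: 187.426 − 61.225 = 126.201px

126.2px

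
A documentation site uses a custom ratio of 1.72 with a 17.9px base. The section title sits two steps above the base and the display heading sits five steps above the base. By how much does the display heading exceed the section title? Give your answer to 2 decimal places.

Step 2: 17.9 × 1.72² = 52.9554px
Step 5: 17.9 × 1.72⁵ = 269.4606px
Difference: 269.4606 − 52.9554 = 216.5052px

216.51px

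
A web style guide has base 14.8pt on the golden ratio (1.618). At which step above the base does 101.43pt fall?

4

1.618ⁿ = 101.43 / 14.8 = 6.8534
n = ln(6.8534) / ln(1.618) = 1.9247 / 0.4812 ≈ 4.00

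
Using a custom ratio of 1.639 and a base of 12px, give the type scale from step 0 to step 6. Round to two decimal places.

Step 0: 12px
Step 1: 12.0 × 1.639 = 19.67
Step 2: 12.0 × 1.639² = 32.24
Step 3: 12.0 × 1.639³ = 52.83
Step 4: 12.0 × 1.639⁴ = 86.60
Step 5: 12.0 × 1.639⁵ = 141.93
Step 6: 12.0 × 1.639⁶ = 232.62

12.00px, 19.67px, 32.24px, 52.83px, 86.60px, 141.93px, 232.62px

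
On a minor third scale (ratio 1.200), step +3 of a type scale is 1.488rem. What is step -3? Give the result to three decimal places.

0.498rem

The gap is -3 − (3) = -6 steps, so the factor is 1.200^-6.
1.488 ÷ 1.200⁶ = 1.488 ÷ 2.98598 ≈ 0.498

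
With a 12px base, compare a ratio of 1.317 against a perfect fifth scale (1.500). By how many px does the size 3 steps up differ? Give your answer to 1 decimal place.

At 1.317: 12.0 × 1.317³ = 27.412px
Perfect fifth: 12.0 × 1.500³ = 40.500px
Difference: 40.500 − 27.412 = 13.088px

13.1px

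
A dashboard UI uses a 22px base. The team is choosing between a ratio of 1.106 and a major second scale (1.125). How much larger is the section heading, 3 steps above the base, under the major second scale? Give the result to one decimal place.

1.6px

At 1.106: 22.0 × 1.106³ = 29.764px
Major second: 22.0 × 1.125³ = 31.324px
Difference: 31.324 − 29.764 = 1.560px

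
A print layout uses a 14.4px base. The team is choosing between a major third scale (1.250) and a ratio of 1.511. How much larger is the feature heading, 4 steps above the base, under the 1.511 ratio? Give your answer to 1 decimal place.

39.9px

Major third: 14.4 × 1.250⁴ = 35.156px
At 1.511: 14.4 × 1.511⁴ = 75.062px
Difference: 75.062 − 35.156 = 39.906px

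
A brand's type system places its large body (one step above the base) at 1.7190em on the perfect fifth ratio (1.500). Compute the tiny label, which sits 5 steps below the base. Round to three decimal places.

0.151em

Moving from step +1 to step -5 is 6 steps down, so divide by r⁶.
1.7190 ÷ 1.500⁶ = 1.7190 ÷ 11.39062 ≈ 0.151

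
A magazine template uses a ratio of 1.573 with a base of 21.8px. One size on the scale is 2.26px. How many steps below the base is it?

5

1.573ⁿ = 21.8 / 2.26 = 9.6460
n = ln(9.6460) / ln(1.573) = 2.2665 / 0.4530 ≈ 5.00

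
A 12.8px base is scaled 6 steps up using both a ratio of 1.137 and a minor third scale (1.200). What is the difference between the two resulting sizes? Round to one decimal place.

10.6px

At 1.137: 12.8 × 1.137⁶ = 27.655px
Minor third: 12.8 × 1.200⁶ = 38.221px
Difference: 38.221 − 27.655 = 10.566px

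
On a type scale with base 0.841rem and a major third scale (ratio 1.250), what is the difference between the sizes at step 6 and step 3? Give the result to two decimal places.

Step 3: 0.841 × 1.250³ = 1.6426rem
Step 6: 0.841 × 1.250⁶ = 3.2082rem
Difference: 3.2082 − 1.6426 = 1.5656rem

1.57rem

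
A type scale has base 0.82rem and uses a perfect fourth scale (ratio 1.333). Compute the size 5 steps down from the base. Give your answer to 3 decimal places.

Each step on a modular scale multiplies by the ratio, so the size n steps from the base is base × ratioⁿ.
0.82 ÷ 1.333⁵ = 0.82 ÷ 4.20873 ≈ 0.195

0.195rem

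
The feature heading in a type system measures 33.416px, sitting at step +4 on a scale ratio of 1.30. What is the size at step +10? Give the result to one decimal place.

161.3px

The gap is 10 − (4) = 6 steps, so the factor is 1.30^6.
33.416 × 1.30⁶ = 33.416 × 4.82681 ≈ 161.293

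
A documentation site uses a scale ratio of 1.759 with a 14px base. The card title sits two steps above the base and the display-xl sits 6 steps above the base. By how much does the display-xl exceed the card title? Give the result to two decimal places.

371.37px

Step 2: 14.0 × 1.759² = 43.3171px
Step 6: 14.0 × 1.759⁶ = 414.6895px
Difference: 414.6895 − 43.3171 = 371.3724px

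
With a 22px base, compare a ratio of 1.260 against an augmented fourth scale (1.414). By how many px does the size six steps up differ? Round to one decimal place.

87.8px

At 1.260: 22.0 × 1.260⁶ = 88.033px
Augmented fourth: 22.0 × 1.414⁶ = 175.841px
Difference: 175.841 − 88.033 = 87.808px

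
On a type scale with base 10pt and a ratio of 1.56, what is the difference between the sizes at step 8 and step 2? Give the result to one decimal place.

326.4pt

Step 2: 10.0 × 1.56² = 24.336pt
Step 8: 10.0 × 1.56⁸ = 350.749pt
Difference: 350.749 − 24.336 = 326.413pt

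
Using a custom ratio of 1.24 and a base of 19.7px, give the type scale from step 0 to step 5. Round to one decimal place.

19.7px, 24.4px, 30.3px, 37.6px, 46.6px, 57.8px

Step 0: 19.7px
Step 1: 19.7 × 1.24 = 24.4
Step 2: 19.7 × 1.24² = 30.3
Step 3: 19.7 × 1.24³ = 37.6
Step 4: 19.7 × 1.24⁴ = 46.6
Step 5: 19.7 × 1.24⁵ = 57.8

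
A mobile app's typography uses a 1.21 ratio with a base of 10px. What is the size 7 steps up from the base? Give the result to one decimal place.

38.0px

Each step on a modular scale multiplies by the ratio, so the size n steps from the base is base × ratioⁿ.
10.0 × 1.21⁷ = 10.0 × 3.79750 ≈ 37.97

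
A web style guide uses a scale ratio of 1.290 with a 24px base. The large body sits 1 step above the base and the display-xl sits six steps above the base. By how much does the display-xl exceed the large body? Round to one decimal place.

Step 1: 24.0 × 1.290 = 30.960px
Step 6: 24.0 × 1.290⁶ = 110.599px
Difference: 110.599 − 30.960 = 79.639px

79.6px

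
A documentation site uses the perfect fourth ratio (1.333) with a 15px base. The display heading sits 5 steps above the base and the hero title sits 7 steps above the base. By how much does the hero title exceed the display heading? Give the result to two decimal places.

49.05px

Step 5: 15.0 × 1.333⁵ = 63.1309px
Step 7: 15.0 × 1.333⁷ = 112.1766px
Difference: 112.1766 − 63.1309 = 49.0457px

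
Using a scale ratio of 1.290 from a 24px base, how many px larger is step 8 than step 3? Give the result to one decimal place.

Step 3: 24.0 × 1.290³ = 51.521px
Step 8: 24.0 × 1.290⁸ = 184.047px
Difference: 184.047 − 51.521 = 132.526px

132.5px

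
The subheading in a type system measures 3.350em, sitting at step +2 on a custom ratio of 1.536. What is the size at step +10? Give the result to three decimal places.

103.795em

3.350 × 1.536⁸ = 3.350 × 30.98345 ≈ 103.795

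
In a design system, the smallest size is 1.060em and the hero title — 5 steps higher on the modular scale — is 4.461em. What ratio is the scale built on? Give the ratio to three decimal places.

The ratio satisfies 1.060 × r⁵ = 4.461, so r = (4.461 / 1.060)^(1/5).
r = 4.2085^(1/5) ≈ 1.3330

1.333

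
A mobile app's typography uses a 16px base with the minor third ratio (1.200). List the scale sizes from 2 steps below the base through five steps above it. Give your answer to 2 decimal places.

Step -2: 16.0 ÷ 1.200² = 11.11
Step -1: 16.0 ÷ 1.200 = 13.33
Step 0: 16px
Step 1: 16.0 × 1.200 = 19.20
Step 2: 16.0 × 1.200² = 23.04
Step 3: 16.0 × 1.200³ = 27.65
Step 4: 16.0 × 1.200⁴ = 33.18
Step 5: 16.0 × 1.200⁵ = 39.81

11.11px, 13.33px, 16.00px, 19.20px, 23.04px, 27.65px, 33.18px, 39.81px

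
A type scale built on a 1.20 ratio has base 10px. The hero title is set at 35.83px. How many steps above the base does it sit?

7

1.20ⁿ = 35.83 / 10 = 3.5830
n = ln(3.5830) / ln(1.20) = 1.2762 / 0.1823 ≈ 7.00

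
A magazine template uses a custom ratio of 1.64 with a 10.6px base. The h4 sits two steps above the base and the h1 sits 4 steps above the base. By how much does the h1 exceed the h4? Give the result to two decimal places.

Step 2: 10.6 × 1.64² = 28.5098px
Step 4: 10.6 × 1.64⁴ = 76.6799px
Difference: 76.6799 − 28.5098 = 48.1701px

48.17px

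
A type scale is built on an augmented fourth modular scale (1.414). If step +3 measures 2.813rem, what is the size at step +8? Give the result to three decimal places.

The gap is 8 − (3) = 5 steps, so the factor is 1.414^5.
2.813 × 1.414⁵ = 2.813 × 5.65258 ≈ 15.901

15.901rem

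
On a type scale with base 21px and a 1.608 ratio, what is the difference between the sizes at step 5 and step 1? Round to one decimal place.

Step 1: 21.0 × 1.608 = 33.768px
Step 5: 21.0 × 1.608⁵ = 225.761px
Difference: 225.761 − 33.768 = 191.993px

192.0px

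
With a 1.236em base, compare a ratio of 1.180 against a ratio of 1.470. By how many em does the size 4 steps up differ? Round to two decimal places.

At 1.180: 1.236 × 1.180⁴ = 2.3963em
At 1.470: 1.236 × 1.470⁴ = 5.7715em
Difference: 5.7715 − 2.3963 = 3.3752em

3.38em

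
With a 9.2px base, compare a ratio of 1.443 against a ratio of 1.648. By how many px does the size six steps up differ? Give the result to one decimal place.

101.2px

At 1.443: 9.2 × 1.443⁶ = 83.059px
At 1.648: 9.2 × 1.648⁶ = 184.302px
Difference: 184.302 − 83.059 = 101.243px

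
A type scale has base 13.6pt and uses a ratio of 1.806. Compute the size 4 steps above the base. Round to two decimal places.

144.68pt

A modular type scale is a geometric sequence: sizeₙ = base × rⁿ.
13.6 × 1.806⁴ = 13.6 × 10.63827 ≈ 144.68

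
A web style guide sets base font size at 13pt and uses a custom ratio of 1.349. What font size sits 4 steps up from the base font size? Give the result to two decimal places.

43.05pt

13.0 × 1.349⁴ = 13.0 × 3.31168 ≈ 43.05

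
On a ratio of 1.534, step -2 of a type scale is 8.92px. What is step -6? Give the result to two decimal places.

8.92 ÷ 1.534⁴ = 8.92 ÷ 5.53734 ≈ 1.611

1.61px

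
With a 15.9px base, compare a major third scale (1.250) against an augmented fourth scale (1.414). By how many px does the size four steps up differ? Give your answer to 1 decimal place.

Major third: 15.9 × 1.250⁴ = 38.818px
Augmented fourth: 15.9 × 1.414⁴ = 63.562px
Difference: 63.562 − 38.818 = 24.744px

24.7px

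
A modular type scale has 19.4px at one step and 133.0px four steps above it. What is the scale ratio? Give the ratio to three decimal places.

r⁴ = 133.0 / 19.4, so r = (133.0/19.4)^(1/4).
r = 6.8557^(1/4) ≈ 1.6181

1.618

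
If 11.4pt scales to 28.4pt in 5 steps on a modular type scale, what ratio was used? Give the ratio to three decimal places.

The ratio satisfies 11.4 × r⁵ = 28.4, so r = (28.4 / 11.4)^(1/5).
r = 2.4912^(1/5) ≈ 1.2003

1.200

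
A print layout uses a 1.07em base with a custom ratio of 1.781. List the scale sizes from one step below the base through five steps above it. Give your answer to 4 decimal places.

Step -1: 1.07 ÷ 1.781 = 0.6008
Step 0: 1.07em
Step 1: 1.07 × 1.781 = 1.9057
Step 2: 1.07 × 1.781² = 3.3940
Step 3: 1.07 × 1.781³ = 6.0447
Step 4: 1.07 × 1.781⁴ = 10.7656
Step 5: 1.07 × 1.781⁵ = 19.1736

0.6008em, 1.0700em, 1.9057em, 3.3940em, 6.0447em, 10.7656em, 19.1736em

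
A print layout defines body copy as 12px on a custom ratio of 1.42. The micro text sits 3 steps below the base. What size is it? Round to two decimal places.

4.19px

A modular type scale is a geometric sequence: sizeₙ = base × rⁿ.
12.0 ÷ 1.42³ = 12.0 ÷ 2.86329 ≈ 4.19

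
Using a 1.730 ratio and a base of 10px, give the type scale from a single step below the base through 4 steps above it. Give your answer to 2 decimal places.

Step -1: 10.0 ÷ 1.730 = 5.78
Step 0: 10px
Step 1: 10.0 × 1.730 = 17.30
Step 2: 10.0 × 1.730² = 29.93
Step 3: 10.0 × 1.730³ = 51.78
Step 4: 10.0 × 1.730⁴ = 89.57

5.78px, 10.00px, 17.30px, 29.93px, 51.78px, 89.57px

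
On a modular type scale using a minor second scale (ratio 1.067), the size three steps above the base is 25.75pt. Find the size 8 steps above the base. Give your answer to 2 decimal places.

35.61pt

25.75 × 1.067⁵ = 25.75 × 1.38300 ≈ 35.612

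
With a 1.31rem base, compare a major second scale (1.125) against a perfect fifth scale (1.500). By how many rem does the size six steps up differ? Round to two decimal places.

Major second: 1.31 × 1.125⁶ = 2.6557rem
Perfect fifth: 1.31 × 1.500⁶ = 14.9217rem
Difference: 14.9217 − 2.6557 = 12.2660rem

12.27rem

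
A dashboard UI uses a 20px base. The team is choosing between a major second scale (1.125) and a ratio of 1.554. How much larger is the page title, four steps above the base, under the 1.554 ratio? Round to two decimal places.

84.60px

Major second: 20.0 × 1.125⁴ = 32.0361px
At 1.554: 20.0 × 1.554⁴ = 116.6364px
Difference: 116.6364 − 32.0361 = 84.6003px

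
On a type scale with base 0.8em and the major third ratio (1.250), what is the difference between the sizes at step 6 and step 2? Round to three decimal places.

Step 2: 0.8 × 1.250² = 1.25000em
Step 6: 0.8 × 1.250⁶ = 3.05176em
Difference: 3.05176 − 1.25000 = 1.80176em

1.802em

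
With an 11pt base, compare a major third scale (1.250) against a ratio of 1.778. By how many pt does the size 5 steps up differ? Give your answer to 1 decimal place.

Major third: 11.0 × 1.250⁵ = 33.569pt
At 1.778: 11.0 × 1.778⁵ = 195.457pt
Difference: 195.457 − 33.569 = 161.888pt

161.9pt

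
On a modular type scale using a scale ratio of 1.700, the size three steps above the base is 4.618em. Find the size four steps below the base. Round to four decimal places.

0.1125em

Moving from step +3 to step -4 is 7 steps down, so divide by r⁷.
4.618 ÷ 1.700⁷ = 4.618 ÷ 41.03387 ≈ 0.1125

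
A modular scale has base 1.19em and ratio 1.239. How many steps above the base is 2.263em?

3

1.239ⁿ = 2.263 / 1.19 = 1.9017
n = ln(1.9017) / ln(1.239) = 0.6427 / 0.2143 ≈ 3.00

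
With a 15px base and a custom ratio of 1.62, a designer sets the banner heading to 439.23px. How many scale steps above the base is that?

1.62ⁿ = 439.23 / 15 = 29.2820
n = ln(29.2820) / ln(1.62) = 3.3770 / 0.4824 ≈ 7.00

7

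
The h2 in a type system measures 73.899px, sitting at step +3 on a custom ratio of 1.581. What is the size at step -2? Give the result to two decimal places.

7.48px

The gap is -2 − (3) = -5 steps, so the factor is 1.581^-5.
73.899 ÷ 1.581⁵ = 73.899 ÷ 9.87778 ≈ 7.481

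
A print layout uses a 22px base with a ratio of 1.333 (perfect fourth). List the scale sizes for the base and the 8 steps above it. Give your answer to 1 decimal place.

22.0px, 29.3px, 39.1px, 52.1px, 69.5px, 92.6px, 123.4px, 164.5px, 219.3px

Step 0: 22px
Step 1: 22.0 × 1.333 = 29.3
Step 2: 22.0 × 1.333² = 39.1
Step 3: 22.0 × 1.333³ = 52.1
Step 4: 22.0 × 1.333⁴ = 69.5
Step 5: 22.0 × 1.333⁵ = 92.6
Step 6: 22.0 × 1.333⁶ = 123.4
Step 7: 22.0 × 1.333⁷ = 164.5
Step 8: 22.0 × 1.333⁸ = 219.3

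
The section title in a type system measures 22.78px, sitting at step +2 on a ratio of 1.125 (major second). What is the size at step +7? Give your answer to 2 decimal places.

41.05px

22.78 × 1.125⁵ = 22.78 × 1.80203 ≈ 41.050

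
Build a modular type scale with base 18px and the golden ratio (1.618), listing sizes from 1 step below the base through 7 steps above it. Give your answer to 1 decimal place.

11.1px, 18.0px, 29.1px, 47.1px, 76.2px, 123.4px, 199.6px, 323.0px, 522.5px

Step -1: 18.0 ÷ 1.618 = 11.1
Step 0: 18px
Step 1: 18.0 × 1.618 = 29.1
Step 2: 18.0 × 1.618² = 47.1
Step 3: 18.0 × 1.618³ = 76.2
Step 4: 18.0 × 1.618⁴ = 123.4
Step 5: 18.0 × 1.618⁵ = 199.6
Step 6: 18.0 × 1.618⁶ = 323.0
Step 7: 18.0 × 1.618⁷ = 522.5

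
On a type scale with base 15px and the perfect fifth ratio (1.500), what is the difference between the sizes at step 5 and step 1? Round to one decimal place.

91.4px

Step 1: 15.0 × 1.500 = 22.500px
Step 5: 15.0 × 1.500⁵ = 113.906px
Difference: 113.906 − 22.500 = 91.406px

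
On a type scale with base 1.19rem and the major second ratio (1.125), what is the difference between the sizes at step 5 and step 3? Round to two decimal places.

Step 3: 1.19 × 1.125³ = 1.6944rem
Step 5: 1.19 × 1.125⁵ = 2.1444rem
Difference: 2.1444 − 1.6944 = 0.4500rem

0.45rem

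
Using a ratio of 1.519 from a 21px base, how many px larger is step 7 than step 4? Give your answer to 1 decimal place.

280.1px

Step 4: 21.0 × 1.519⁴ = 111.802px
Step 7: 21.0 × 1.519⁷ = 391.853px
Difference: 391.853 − 111.802 = 280.051px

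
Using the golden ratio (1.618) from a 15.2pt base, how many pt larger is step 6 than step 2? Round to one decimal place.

Step 2: 15.2 × 1.618² = 39.792pt
Step 6: 15.2 × 1.618⁶ = 272.719pt
Difference: 272.719 − 39.792 = 232.927pt

232.9pt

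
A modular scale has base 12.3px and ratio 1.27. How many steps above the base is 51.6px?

6

1.27ⁿ = 51.6 / 12.3 = 4.1951
n = ln(4.1951) / ln(1.27) = 1.4339 / 0.2390 ≈ 6.00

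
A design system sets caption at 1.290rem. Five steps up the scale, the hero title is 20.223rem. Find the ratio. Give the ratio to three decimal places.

1.734

r⁵ = 20.223 / 1.290, so r = (20.223/1.290)^(1/5).
r = 15.6767^(1/5) ≈ 1.7340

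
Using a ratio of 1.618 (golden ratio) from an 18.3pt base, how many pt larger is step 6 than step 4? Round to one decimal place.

202.9pt

Step 4: 18.3 × 1.618⁴ = 125.420pt
Step 6: 18.3 × 1.618⁶ = 328.339pt
Difference: 328.339 − 125.420 = 202.919pt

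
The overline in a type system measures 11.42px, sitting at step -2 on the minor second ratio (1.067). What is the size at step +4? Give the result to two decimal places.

16.85px

11.42 × 1.067⁶ = 11.42 × 1.47566 ≈ 16.852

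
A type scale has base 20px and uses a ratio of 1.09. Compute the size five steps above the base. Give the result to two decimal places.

20.0 × 1.09⁵ = 20.0 × 1.53862 ≈ 30.77

30.77px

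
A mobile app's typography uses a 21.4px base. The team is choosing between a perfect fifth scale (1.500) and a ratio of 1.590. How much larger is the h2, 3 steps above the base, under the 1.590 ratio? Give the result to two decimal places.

Perfect fifth: 21.4 × 1.500³ = 72.2250px
At 1.590: 21.4 × 1.590³ = 86.0211px
Difference: 86.0211 − 72.2250 = 13.7961px

13.80px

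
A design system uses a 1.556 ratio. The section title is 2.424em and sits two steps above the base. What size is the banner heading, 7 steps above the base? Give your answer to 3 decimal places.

22.110em

Moving from step +2 to step +7 is 5 steps up, so multiply by r⁵.
2.424 × 1.556⁵ = 2.424 × 9.12112 ≈ 22.110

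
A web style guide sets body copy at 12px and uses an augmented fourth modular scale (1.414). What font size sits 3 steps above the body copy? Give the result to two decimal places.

33.93px

Every step multiplies by the scale ratio.
12.0 × 1.414³ = 12.0 × 2.82715 ≈ 33.93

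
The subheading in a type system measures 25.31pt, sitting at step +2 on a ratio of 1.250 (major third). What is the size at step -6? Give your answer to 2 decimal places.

4.25pt

Moving from step +2 to step -6 is 8 steps down, so divide by r⁸.
25.31 ÷ 1.250⁸ = 25.31 ÷ 5.96046 ≈ 4.246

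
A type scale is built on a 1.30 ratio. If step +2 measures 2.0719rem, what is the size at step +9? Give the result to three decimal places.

13.001rem

Moving from step +2 to step +9 is 7 steps up, so multiply by r⁷.
2.0719 × 1.30⁷ = 2.0719 × 6.27485 ≈ 13.001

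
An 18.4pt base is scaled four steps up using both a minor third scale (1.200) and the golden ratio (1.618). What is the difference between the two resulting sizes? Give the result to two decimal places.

Minor third: 18.4 × 1.200⁴ = 38.1542pt
Golden ratio: 18.4 × 1.618⁴ = 126.1049pt
Difference: 126.1049 − 38.1542 = 87.9507pt

87.95pt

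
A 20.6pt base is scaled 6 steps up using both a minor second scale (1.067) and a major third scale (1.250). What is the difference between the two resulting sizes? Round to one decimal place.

48.2pt

Minor second: 20.6 × 1.067⁶ = 30.399pt
Major third: 20.6 × 1.250⁶ = 78.583pt
Difference: 78.583 − 30.399 = 48.184pt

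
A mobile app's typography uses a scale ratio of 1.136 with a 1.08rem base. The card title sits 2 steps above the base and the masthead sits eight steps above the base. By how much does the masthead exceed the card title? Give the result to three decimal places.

Step 2: 1.08 × 1.136² = 1.39374rem
Step 8: 1.08 × 1.136⁸ = 2.99537rem
Difference: 2.99537 − 1.39374 = 1.60163rem

1.602rem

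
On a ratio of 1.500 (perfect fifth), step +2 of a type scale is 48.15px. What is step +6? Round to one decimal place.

243.8px

Moving from step +2 to step +6 is 4 steps up, so multiply by r⁴.
48.15 × 1.500⁴ = 48.15 × 5.06250 ≈ 243.759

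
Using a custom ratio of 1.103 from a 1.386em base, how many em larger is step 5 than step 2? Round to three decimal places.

0.577em

Step 2: 1.386 × 1.103² = 1.68622em
Step 5: 1.386 × 1.103⁵ = 2.26277em
Difference: 2.26277 − 1.68622 = 0.57655em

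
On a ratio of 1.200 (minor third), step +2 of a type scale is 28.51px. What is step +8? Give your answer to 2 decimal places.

85.13px

28.51 × 1.200⁶ = 28.51 × 2.98598 ≈ 85.130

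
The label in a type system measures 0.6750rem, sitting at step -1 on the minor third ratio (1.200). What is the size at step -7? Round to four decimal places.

0.2261rem

The gap is -7 − (-1) = -6 steps, so the factor is 1.200^-6.
0.6750 ÷ 1.200⁶ = 0.6750 ÷ 2.98598 ≈ 0.2261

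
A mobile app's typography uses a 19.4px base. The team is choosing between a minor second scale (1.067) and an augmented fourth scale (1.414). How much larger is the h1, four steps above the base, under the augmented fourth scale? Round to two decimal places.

52.41px

Minor second: 19.4 × 1.067⁴ = 25.1454px
Augmented fourth: 19.4 × 1.414⁴ = 77.5531px
Difference: 77.5531 − 25.1454 = 52.4077px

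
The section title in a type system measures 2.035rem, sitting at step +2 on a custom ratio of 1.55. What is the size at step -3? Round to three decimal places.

0.227rem

2.035 ÷ 1.55⁵ = 2.035 ÷ 8.94661 ≈ 0.227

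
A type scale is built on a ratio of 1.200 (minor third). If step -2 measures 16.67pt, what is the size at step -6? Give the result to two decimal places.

8.04pt

16.67 ÷ 1.200⁴ = 16.67 ÷ 2.07360 ≈ 8.039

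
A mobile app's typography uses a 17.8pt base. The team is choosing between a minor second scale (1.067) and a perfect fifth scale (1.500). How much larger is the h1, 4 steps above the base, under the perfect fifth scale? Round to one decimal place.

Minor second: 17.8 × 1.067⁴ = 23.072pt
Perfect fifth: 17.8 × 1.500⁴ = 90.112pt
Difference: 90.112 − 23.072 = 67.040pt

67.0pt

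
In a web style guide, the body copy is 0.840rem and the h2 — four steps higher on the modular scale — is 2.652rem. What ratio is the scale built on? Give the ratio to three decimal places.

The ratio satisfies 0.840 × r⁴ = 2.652, so r = (2.652 / 0.840)^(1/4).
r = 3.1571^(1/4) ≈ 1.3330

1.333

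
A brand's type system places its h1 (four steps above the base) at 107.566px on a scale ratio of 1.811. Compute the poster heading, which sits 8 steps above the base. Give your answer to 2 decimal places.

1157.04px

The gap is 8 − (4) = 4 steps, so the factor is 1.811^4.
107.566 × 1.811⁴ = 107.566 × 10.75657 ≈ 1157.041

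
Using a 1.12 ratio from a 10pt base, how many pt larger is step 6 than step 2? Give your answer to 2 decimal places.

7.19pt

Step 2: 10.0 × 1.12² = 12.5440pt
Step 6: 10.0 × 1.12⁶ = 19.7382pt
Difference: 19.7382 − 12.5440 = 7.1942pt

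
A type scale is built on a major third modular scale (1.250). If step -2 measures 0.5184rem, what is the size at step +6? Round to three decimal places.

3.090rem

The gap is 6 − (-2) = 8 steps, so the factor is 1.250^8.
0.5184 × 1.250⁸ = 0.5184 × 5.96046 ≈ 3.090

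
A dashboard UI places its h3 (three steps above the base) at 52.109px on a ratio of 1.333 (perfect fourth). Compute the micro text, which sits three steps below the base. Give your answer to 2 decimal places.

9.29px

52.109 ÷ 1.333⁶ = 52.109 ÷ 5.61023 ≈ 9.288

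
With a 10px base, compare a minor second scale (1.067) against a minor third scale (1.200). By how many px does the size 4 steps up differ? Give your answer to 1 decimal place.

Minor second: 10.0 × 1.067⁴ = 12.962px
Minor third: 10.0 × 1.200⁴ = 20.736px
Difference: 20.736 − 12.962 = 7.774px

7.8px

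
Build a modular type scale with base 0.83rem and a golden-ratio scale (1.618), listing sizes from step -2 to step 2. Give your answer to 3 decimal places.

0.317rem, 0.513rem, 0.830rem, 1.343rem, 2.173rem

Step -2: 0.83 ÷ 1.618² = 0.317
Step -1: 0.83 ÷ 1.618 = 0.513
Step 0: 0.83rem
Step 1: 0.83 × 1.618 = 1.343
Step 2: 0.83 × 1.618² = 2.173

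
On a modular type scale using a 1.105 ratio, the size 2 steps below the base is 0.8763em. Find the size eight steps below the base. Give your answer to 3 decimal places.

0.481em

The gap is -8 − (-2) = -6 steps, so the factor is 1.105^-6.
0.8763 ÷ 1.105⁶ = 0.8763 ÷ 1.82043 ≈ 0.481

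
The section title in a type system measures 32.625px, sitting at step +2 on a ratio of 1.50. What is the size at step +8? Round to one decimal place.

371.6px

Moving from step +2 to step +8 is 6 steps up, so multiply by r⁶.
32.625 × 1.50⁶ = 32.625 × 11.39062 ≈ 371.619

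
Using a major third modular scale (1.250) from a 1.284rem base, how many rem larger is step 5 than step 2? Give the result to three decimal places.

1.912rem

Step 2: 1.284 × 1.250² = 2.00625rem
Step 5: 1.284 × 1.250⁵ = 3.91846rem
Difference: 3.91846 − 2.00625 = 1.91221rem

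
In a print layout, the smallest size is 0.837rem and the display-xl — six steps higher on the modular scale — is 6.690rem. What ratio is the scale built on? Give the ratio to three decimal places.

1.414

The ratio satisfies 0.837 × r⁶ = 6.690, so r = (6.690 / 0.837)^(1/6).
r = 7.9928^(1/6) ≈ 1.4140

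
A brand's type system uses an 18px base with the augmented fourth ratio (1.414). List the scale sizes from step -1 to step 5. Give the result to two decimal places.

Step -1: 18.0 ÷ 1.414 = 12.73
Step 0: 18px
Step 1: 18.0 × 1.414 = 25.45
Step 2: 18.0 × 1.414² = 35.99
Step 3: 18.0 × 1.414³ = 50.89
Step 4: 18.0 × 1.414⁴ = 71.96
Step 5: 18.0 × 1.414⁵ = 101.75

12.73px, 18.00px, 25.45px, 35.99px, 50.89px, 71.96px, 101.75px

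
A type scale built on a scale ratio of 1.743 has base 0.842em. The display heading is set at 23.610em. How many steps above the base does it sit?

6

1.743ⁿ = 23.610 / 0.842 = 28.0404
n = ln(28.0404) / ln(1.743) = 3.3336 / 0.5556 ≈ 6.00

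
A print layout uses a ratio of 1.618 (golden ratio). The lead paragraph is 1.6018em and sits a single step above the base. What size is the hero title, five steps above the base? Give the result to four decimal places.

The gap is 5 − (1) = 4 steps, so the factor is 1.618^4.
1.6018 × 1.618⁴ = 1.6018 × 6.85353 ≈ 10.9780

10.9780em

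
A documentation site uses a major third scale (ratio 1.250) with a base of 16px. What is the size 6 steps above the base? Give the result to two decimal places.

16.0 × 1.250⁶ = 16.0 × 3.81470 ≈ 61.04

61.04px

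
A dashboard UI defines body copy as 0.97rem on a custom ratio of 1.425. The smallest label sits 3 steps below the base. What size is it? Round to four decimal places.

0.97 ÷ 1.425³ = 0.97 ÷ 2.89364 ≈ 0.3352

0.3352rem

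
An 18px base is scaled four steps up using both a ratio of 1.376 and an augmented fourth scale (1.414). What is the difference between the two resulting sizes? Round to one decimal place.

7.4px

At 1.376: 18.0 × 1.376⁴ = 64.528px
Augmented fourth: 18.0 × 1.414⁴ = 71.957px
Difference: 71.957 − 64.528 = 7.429px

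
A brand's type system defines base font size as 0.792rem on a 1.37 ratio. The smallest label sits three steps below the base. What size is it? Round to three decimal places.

0.308rem

0.792 ÷ 1.37³ = 0.792 ÷ 2.57135 ≈ 0.308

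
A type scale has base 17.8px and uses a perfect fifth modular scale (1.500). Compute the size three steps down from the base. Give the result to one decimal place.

5.3px

Every step multiplies by the scale ratio.
17.8 ÷ 1.500³ = 17.8 ÷ 3.37500 ≈ 5.27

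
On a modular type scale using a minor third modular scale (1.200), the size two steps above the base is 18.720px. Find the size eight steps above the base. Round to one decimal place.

55.9px

18.720 × 1.200⁶ = 18.720 × 2.98598 ≈ 55.898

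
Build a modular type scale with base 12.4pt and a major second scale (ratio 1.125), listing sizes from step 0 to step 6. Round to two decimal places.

12.40pt, 13.95pt, 15.69pt, 17.66pt, 19.86pt, 22.35pt, 25.14pt

Step 0: 12.4pt
Step 1: 12.4 × 1.125 = 13.95
Step 2: 12.4 × 1.125² = 15.69
Step 3: 12.4 × 1.125³ = 17.66
Step 4: 12.4 × 1.125⁴ = 19.86
Step 5: 12.4 × 1.125⁵ = 22.35
Step 6: 12.4 × 1.125⁶ = 25.14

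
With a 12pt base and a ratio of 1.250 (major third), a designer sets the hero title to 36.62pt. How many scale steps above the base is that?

1.250ⁿ = 36.62 / 12 = 3.0517
n = ln(3.0517) / ln(1.250) = 1.1157 / 0.2231 ≈ 5.00

5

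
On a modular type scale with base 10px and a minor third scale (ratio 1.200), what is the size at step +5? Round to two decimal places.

10.0 × 1.200⁵ = 10.0 × 2.48832 ≈ 24.88

24.88px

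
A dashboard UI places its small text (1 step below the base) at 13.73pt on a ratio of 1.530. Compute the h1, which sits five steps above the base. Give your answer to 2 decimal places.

176.12pt

13.73 × 1.530⁶ = 13.73 × 12.82769 ≈ 176.124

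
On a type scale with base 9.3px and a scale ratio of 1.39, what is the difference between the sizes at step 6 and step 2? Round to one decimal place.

Step 2: 9.3 × 1.39² = 17.969px
Step 6: 9.3 × 1.39⁶ = 67.077px
Difference: 67.077 − 17.969 = 49.108px

49.1px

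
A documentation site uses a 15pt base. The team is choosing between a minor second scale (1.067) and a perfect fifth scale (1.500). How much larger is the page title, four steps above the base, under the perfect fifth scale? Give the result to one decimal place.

Minor second: 15.0 × 1.067⁴ = 19.442pt
Perfect fifth: 15.0 × 1.500⁴ = 75.938pt
Difference: 75.938 − 19.442 = 56.496pt

56.5pt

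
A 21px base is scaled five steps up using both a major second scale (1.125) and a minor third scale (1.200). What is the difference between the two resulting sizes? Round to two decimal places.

Major second: 21.0 × 1.125⁵ = 37.8427px
Minor third: 21.0 × 1.200⁵ = 52.2547px
Difference: 52.2547 − 37.8427 = 14.4120px

14.41px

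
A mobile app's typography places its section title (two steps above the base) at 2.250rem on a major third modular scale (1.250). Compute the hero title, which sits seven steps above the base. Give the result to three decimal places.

The gap is 7 − (2) = 5 steps, so the factor is 1.250^5.
2.250 × 1.250⁵ = 2.250 × 3.05176 ≈ 6.866

6.866rem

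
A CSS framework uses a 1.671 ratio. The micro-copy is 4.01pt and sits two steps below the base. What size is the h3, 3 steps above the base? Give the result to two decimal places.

52.24pt

4.01 × 1.671⁵ = 4.01 × 13.02813 ≈ 52.243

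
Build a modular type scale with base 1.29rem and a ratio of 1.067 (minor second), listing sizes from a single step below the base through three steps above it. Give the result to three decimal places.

1.209rem, 1.290rem, 1.376rem, 1.469rem, 1.567rem

Step -1: 1.29 ÷ 1.067 = 1.209
Step 0: 1.29rem
Step 1: 1.29 × 1.067 = 1.376
Step 2: 1.29 × 1.067² = 1.469
Step 3: 1.29 × 1.067³ = 1.567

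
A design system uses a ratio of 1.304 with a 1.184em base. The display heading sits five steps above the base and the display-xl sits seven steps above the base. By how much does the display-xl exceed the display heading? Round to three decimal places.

3.127em

Step 5: 1.184 × 1.304⁵ = 4.46416em
Step 7: 1.184 × 1.304⁷ = 7.59093em
Difference: 7.59093 − 4.46416 = 3.12677em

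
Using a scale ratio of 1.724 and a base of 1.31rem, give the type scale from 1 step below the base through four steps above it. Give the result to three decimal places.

0.760rem, 1.310rem, 2.258rem, 3.894rem, 6.712rem, 11.572rem

Step -1: 1.31 ÷ 1.724 = 0.760
Step 0: 1.31rem
Step 1: 1.31 × 1.724 = 2.258
Step 2: 1.31 × 1.724² = 3.894
Step 3: 1.31 × 1.724³ = 6.712
Step 4: 1.31 × 1.724⁴ = 11.572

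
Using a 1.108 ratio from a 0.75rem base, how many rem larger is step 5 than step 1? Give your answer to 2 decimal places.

Step 1: 0.75 × 1.108 = 0.8310rem
Step 5: 0.75 × 1.108⁵ = 1.2524rem
Difference: 1.2524 − 0.8310 = 0.4214rem

0.42rem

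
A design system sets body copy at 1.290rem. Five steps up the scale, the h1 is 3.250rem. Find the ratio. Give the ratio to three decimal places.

1.203

r⁵ = 3.250 / 1.290, so r = (3.250/1.290)^(1/5).
r = 2.5194^(1/5) ≈ 1.2030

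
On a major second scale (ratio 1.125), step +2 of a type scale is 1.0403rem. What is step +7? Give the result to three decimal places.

1.875rem

1.0403 × 1.125⁵ = 1.0403 × 1.80203 ≈ 1.875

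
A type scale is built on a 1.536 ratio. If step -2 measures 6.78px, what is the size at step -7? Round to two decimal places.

Moving from step -2 to step -7 is 5 steps down, so divide by r⁵.
6.78 ÷ 1.536⁵ = 6.78 ÷ 8.54980 ≈ 0.793

0.79px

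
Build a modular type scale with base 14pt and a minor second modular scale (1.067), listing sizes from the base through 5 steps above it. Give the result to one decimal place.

14.0pt, 14.9pt, 15.9pt, 17.0pt, 18.1pt, 19.4pt

Step 0: 14pt
Step 1: 14.0 × 1.067 = 14.9
Step 2: 14.0 × 1.067² = 15.9
Step 3: 14.0 × 1.067³ = 17.0
Step 4: 14.0 × 1.067⁴ = 18.1
Step 5: 14.0 × 1.067⁵ = 19.4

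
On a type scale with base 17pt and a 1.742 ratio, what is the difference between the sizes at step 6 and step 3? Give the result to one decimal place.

385.2pt

Step 3: 17.0 × 1.742³ = 89.866pt
Step 6: 17.0 × 1.742⁶ = 475.048pt
Difference: 475.048 − 89.866 = 385.182pt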